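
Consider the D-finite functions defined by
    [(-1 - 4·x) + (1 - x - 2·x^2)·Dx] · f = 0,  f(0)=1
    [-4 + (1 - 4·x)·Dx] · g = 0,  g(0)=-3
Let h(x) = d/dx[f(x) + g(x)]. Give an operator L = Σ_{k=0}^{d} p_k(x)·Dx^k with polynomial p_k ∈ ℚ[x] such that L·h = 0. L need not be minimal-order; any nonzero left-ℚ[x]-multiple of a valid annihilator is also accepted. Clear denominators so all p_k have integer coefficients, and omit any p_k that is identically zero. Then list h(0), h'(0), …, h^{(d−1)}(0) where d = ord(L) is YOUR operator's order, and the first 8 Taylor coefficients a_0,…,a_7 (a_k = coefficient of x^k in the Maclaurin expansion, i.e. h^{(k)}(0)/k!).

f: a_k = 1, 1, 3, 5, 11, 21, 43, 85, …
g: a_k = -3, -12, -48, -192, -768, -3072, -12288, -49152, …
Sum ⇒ L₀ = lclm(L_f,L_g) in ℚ(x)⟨Dx⟩.
Differentiate: ansatz ord ≤ ord L₀ ⇒ L.
L = (168 + 192·x + 1728·x^2 - 768·x^3 + 768·x^4) + (-33 - 144·x + 264·x^2 + 1056·x^3 - 576·x^4 + 768·x^5)·Dx + (1 + 13·x - 100·x^2 + 120·x^3 + 40·x^4 - 64·x^5 + 128·x^6)·Dx^2  (order 2).
h: a_k = -11, -90, -561, -3028, -15255, -73470, -343469, -1571496, …
ICs: h(0) = -11, h′(0) = -90.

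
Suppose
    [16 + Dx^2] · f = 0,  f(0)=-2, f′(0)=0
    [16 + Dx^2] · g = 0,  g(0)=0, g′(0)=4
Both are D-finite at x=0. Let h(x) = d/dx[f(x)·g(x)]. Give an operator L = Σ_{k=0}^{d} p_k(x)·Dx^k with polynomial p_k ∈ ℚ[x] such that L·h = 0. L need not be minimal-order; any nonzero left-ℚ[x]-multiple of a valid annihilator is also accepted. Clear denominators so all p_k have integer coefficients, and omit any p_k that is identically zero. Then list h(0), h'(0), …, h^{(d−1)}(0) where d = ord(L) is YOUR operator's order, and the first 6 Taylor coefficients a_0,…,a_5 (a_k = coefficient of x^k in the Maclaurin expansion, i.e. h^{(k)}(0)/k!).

f: a_k = -2, 0, 16, 0, -64/3, 0, …
g: a_k = 0, 4, 0, -32/3, 0, 128/15, …
f·g: L₀ = L_f ⊗_s L_g, ord ≤ 2·2.
h=h₀': d/dx-closure on L₀ ⇒ L.
L = 64 + Dx^2  (order 2).
h: a_k = -8, 0, 256, 0, -4096/3, 0, …
ICs: h(0) = -8, h′(0) = 0.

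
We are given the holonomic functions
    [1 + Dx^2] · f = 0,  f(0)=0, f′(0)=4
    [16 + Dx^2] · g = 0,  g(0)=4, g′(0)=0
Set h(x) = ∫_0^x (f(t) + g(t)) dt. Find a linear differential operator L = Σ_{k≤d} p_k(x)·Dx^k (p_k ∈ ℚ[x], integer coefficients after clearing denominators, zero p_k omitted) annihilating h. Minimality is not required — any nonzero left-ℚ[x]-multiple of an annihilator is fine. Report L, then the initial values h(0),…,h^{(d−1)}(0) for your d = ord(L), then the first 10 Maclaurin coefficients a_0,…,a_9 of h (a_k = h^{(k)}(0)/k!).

f: a_k = 0, 4, 0, -2/3, 0, 1/30, 0, -1/1260, 0, 1/90720, …
g: a_k = 4, 0, -32, 0, 128/3, 0, -1024/45, 0, 2048/315, 0, …
f+g: L₀ = lclm(L_f,L_g), ord ≤ 2+2.
Integrate: L := L₀·Dx.
L = 16·Dx + 17·Dx^3 + Dx^5  (order 5).
h: a_k = 0, 4, 2, -32/3, -1/6, 128/15, 1/180, -1024/315, -1/10080, 2048/2835, …
ICs: h(0) = 0, h′(0) = 4, h′′(0) = 4, h′′′(0) = -64, h′′′′(0) = -4.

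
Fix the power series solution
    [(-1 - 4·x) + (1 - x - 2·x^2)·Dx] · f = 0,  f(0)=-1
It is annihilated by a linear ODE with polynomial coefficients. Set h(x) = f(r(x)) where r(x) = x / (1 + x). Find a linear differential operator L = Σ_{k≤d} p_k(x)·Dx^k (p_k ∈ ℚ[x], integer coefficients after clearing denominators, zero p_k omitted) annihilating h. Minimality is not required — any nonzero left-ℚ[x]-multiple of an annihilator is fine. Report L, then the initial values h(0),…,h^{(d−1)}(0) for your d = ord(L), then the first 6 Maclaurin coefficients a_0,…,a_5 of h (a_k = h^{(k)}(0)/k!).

L = (1 + 5·x) + (-1 - 2·x + x^2 + 2·x^3)·Dx  (order 1).
h: a_k = -1, -1, -2, 0, -4, 4, …
ICs: h(0) = -1.

f: a_k = -1, -1, -3, -5, -11, -21, …
Change of var in L_f (x↦r) gives L₀.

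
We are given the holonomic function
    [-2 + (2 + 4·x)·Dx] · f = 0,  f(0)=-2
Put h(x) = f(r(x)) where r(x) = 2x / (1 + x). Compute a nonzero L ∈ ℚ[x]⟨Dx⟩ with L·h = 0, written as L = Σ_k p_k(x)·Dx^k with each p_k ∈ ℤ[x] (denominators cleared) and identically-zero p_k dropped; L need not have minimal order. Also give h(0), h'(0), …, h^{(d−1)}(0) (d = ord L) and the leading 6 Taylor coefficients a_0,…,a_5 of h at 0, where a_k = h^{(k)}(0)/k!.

f: a_k = -2, -2, 1, -1, 5/4, -7/4, …
Change of var in L_f (x↦r) gives L₀.
L = -2 + (1 + 6·x + 5·x^2)·Dx  (order 1).
h: a_k = -2, -4, 8, -20, 60, -204, …
ICs: h(0) = -2.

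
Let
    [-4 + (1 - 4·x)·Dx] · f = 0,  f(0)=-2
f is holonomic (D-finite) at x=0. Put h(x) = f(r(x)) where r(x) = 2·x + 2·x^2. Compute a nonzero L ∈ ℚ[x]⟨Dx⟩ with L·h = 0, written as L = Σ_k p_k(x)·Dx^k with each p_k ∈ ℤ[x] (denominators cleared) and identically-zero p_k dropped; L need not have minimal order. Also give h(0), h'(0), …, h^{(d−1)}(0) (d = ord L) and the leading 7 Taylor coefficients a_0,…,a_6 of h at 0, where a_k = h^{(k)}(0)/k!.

f: a_k = -2, -8, -32, -128, -512, -2048, -8192, …
Change of var in L_f (x↦r) gives L₀.
L = (8 + 16·x) + (-1 + 8·x + 8·x^2)·Dx  (order 1).
h: a_k = -2, -16, -144, -1280, -11392, -101376, -902144, …
ICs: h(0) = -2.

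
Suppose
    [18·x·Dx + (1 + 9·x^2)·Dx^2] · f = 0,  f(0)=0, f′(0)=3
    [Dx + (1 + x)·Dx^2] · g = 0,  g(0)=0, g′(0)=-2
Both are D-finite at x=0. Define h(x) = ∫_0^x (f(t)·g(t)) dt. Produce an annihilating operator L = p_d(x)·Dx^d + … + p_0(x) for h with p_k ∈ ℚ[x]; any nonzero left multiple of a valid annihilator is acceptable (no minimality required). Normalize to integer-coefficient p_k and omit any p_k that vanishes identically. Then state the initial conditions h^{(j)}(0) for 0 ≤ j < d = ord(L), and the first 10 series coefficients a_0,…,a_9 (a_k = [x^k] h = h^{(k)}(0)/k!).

f: a_k = 0, 3, 0, -9, 0, 243/5, 0, -2187/7, 0, 2187, …
g: a_k = 0, -2, 1, -2/3, 1/2, -2/5, 1/3, -2/7, 1/4, -2/9, …
f·g: L₀ = L_f ⊗_s L_g, ord ≤ 2·2.
h=∫₀ˣh₀: take L = L₀·Dx.
L = (1368 + 2700·x + 37584·x^2 + 95580·x^3 + 87480·x^4 + 37908·x^5 + 26244·x^7)·Dx^2 + (1298 + 9180·x + 54612·x^2 + 194724·x^3 + 324000·x^4 + 271188·x^5 + 102060·x^6 + 78732·x^7 + 91854·x^8)·Dx^3 + (76 + 2848·x + 12096·x^2 + 43992·x^3 + 117288·x^4 + 173016·x^5 + 139968·x^6 + 75816·x^7 + 78732·x^8 + 52488·x^9)·Dx^4 + (37 + 146·x + 901·x^2 + 2808·x^3 + 7362·x^4 + 15228·x^5 + 21546·x^6 + 17496·x^7 + 12393·x^8 + 13122·x^9 + 6561·x^10)·Dx^5  (order 5).
h: a_k = 0, 0, 0, -2, 3/4, 16/5, -5/4, -66/5, 451/80, 992/15, …
ICs: h(0) = 0, h′(0) = 0, h′′(0) = 0, h′′′(0) = -12, h′′′′(0) = 18.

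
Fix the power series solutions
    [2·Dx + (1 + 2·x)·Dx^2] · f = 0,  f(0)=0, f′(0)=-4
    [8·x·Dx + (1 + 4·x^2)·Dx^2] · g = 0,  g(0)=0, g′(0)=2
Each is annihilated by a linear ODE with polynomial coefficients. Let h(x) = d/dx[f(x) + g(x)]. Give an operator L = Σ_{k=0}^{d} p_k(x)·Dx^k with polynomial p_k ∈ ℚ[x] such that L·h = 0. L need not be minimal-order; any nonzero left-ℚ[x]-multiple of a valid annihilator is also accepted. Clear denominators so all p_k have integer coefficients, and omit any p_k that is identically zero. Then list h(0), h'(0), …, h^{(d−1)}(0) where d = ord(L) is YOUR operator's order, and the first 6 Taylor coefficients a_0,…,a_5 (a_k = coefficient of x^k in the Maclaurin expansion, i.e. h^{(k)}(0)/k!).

f: a_k = 0, -4, 4, -16/3, 8, -64/5, …
g: a_k = 0, 2, 0, -8/3, 0, 32/5, …
f+g: L₀ = lclm(L_f,L_g), ord ≤ 2+2.
Derive L from L₀ (diff closure).
L = (-8 - 48·x + 96·x^2 + 64·x^3) + (-8 - 16·x + 192·x^3 + 128·x^4)·Dx + (-1 + 2·x + 8·x^2 + 16·x^3 + 48·x^4 + 32·x^5)·Dx^2  (order 2).
h: a_k = -2, 8, -24, 32, -32, 128, …
ICs: h(0) = -2, h′(0) = 8.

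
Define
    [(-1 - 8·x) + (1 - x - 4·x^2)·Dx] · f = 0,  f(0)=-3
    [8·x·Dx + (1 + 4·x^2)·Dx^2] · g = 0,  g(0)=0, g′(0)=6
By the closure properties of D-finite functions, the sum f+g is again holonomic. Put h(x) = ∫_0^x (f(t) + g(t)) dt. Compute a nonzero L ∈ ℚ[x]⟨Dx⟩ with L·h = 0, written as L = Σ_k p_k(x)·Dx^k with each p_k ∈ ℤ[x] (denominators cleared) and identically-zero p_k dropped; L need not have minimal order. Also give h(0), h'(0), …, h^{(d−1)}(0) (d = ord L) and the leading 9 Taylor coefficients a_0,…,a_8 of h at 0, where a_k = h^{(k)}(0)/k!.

L = (-40 + 160·x + 2272·x^2 + 4608·x^3 + 16896·x^4 + 6144·x^6)·Dx^2 + (31 + 264·x + 364·x^2 + 2208·x^3 + 4160·x^4 + 12800·x^5 + 768·x^6 + 6144·x^7)·Dx^3 + (-5 - 11·x - 80·x^2 + 116·x^3 + 80·x^4 + 704·x^5 + 1536·x^6 + 256·x^7 + 1024·x^8)·Dx^4  (order 4).
h: a_k = 0, -3, 3/2, -5, -35/4, -87/5, -293/10, -543/7, -9645/56, …
ICs: h(0) = 0, h′(0) = -3, h′′(0) = 3, h′′′(0) = -30.

f: a_k = -3, -3, -15, -27, -87, -195, -543, -1323, -3495, …
g: a_k = 0, 6, 0, -8, 0, 96/5, 0, -384/7, 0, …
L₀ := lclm(L_f,L_g); ord L₀ ≤ 1+2.
h=∫₀ˣh₀: take L = L₀·Dx.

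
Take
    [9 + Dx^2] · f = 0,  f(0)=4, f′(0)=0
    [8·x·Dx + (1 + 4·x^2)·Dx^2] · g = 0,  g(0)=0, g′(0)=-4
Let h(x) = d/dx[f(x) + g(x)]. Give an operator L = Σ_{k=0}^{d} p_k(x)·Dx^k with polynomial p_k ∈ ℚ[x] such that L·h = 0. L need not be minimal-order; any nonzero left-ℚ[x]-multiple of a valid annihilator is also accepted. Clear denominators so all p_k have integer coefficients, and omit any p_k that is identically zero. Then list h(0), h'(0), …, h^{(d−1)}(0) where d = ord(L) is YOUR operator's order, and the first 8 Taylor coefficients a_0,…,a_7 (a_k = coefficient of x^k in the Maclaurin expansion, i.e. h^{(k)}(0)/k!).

L = (-2808·x + 19008·x^3 + 10368·x^5) + (9 + 1548·x^2 + 7344·x^4 + 5184·x^6)·Dx + (-312·x + 2112·x^3 + 1152·x^5)·Dx^2 + (1 + 172·x^2 + 816·x^4 + 576·x^6)·Dx^3  (order 3).
h: a_k = -4, -36, 16, 54, -64, -243/10, 256, 729/140, …
ICs: h(0) = -4, h′(0) = -36, h′′(0) = 32.

f: a_k = 4, 0, -18, 0, 27/2, 0, -81/20, 0, …
g: a_k = 0, -4, 0, 16/3, 0, -64/5, 0, 256/7, …
Sum ⇒ L₀ = lclm(L_f,L_g) in ℚ(x)⟨Dx⟩.
Derive L from L₀ (diff closure).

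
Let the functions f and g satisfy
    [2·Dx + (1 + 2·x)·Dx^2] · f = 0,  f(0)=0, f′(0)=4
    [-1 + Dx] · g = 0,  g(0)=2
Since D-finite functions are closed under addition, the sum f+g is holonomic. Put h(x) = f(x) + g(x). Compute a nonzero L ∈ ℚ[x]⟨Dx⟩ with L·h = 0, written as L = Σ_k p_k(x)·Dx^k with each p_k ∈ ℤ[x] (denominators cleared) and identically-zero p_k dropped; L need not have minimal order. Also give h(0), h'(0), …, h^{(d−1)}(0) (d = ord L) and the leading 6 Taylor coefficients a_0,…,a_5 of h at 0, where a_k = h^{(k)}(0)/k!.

L = (-10 - 4·x)·Dx + (7 - 4·x - 4·x^2)·Dx^2 + (3 + 8·x + 4·x^2)·Dx^3  (order 3).
h: a_k = 2, 6, -3, 17/3, -95/12, 769/60, …
ICs: h(0) = 2, h′(0) = 6, h′′(0) = -6.

f: a_k = 0, 4, -4, 16/3, -8, 64/5, …
g: a_k = 2, 2, 1, 1/3, 1/12, 1/60, …
f+g: L₀ = lclm(L_f,L_g), ord ≤ 2+1.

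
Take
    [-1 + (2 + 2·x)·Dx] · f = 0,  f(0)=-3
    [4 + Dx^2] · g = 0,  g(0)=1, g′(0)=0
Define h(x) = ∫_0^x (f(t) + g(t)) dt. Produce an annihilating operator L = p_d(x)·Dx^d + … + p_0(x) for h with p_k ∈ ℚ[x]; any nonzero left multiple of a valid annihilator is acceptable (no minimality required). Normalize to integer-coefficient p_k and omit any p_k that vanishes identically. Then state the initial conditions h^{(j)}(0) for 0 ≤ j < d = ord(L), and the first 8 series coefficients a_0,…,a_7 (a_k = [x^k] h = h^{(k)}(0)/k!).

f: a_k = -3, -3/2, 3/8, -3/16, 15/128, -21/256, 63/1024, -99/2048, …
g: a_k = 1, 0, -2, 0, 2/3, 0, -4/45, 0, …
h₀=f+g: left-lcm gives L₀, ord ≤ 3.
Integrate: L := L₀·Dx.
L = (-76 - 128·x - 64·x^2)·Dx + (120 + 376·x + 384·x^2 + 128·x^3)·Dx^2 + (-19 - 32·x - 16·x^2)·Dx^3 + (30 + 94·x + 96·x^2 + 32·x^3)·Dx^4  (order 4).
h: a_k = 0, -2, -3/4, -13/24, -3/64, 301/1920, -7/512, -1261/322560, …
ICs: h(0) = 0, h′(0) = -2, h′′(0) = -3/2, h′′′(0) = -13/4.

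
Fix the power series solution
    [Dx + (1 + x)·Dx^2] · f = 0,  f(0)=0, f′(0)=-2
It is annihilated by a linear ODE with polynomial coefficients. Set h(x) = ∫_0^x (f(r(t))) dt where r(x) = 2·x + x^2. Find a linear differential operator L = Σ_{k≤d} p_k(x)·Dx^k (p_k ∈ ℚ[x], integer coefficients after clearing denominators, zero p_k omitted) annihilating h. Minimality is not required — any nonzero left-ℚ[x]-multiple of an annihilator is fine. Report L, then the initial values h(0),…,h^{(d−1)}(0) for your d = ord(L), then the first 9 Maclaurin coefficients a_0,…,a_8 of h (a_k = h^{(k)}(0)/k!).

L = Dx^2 + (1 + x)·Dx^3  (order 3).
h: a_k = 0, 0, -2, 2/3, -1/3, 1/5, -2/15, 2/21, -1/14, …
ICs: h(0) = 0, h′(0) = 0, h′′(0) = -4.

f: a_k = 0, -2, 1, -2/3, 1/2, -2/5, 1/3, -2/7, 1/4, …
L₀ from L_f via x↦r, Dx↦r'^{-1}Dx.
Integrate: L := L₀·Dx.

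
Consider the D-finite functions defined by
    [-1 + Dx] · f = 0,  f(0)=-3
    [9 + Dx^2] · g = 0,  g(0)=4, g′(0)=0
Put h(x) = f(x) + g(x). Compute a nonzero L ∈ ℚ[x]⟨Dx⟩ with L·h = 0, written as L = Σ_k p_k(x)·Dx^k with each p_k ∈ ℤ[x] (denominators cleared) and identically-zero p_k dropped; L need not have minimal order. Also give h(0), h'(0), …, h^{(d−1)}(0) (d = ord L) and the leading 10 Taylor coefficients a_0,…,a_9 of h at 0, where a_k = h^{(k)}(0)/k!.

f: a_k = -3, -3, -3/2, -1/2, -1/8, -1/40, -1/240, -1/1680, -1/13440, -1/120960, …
g: a_k = 4, 0, -18, 0, 27/2, 0, -81/20, 0, 729/1120, 0, …
Sum ⇒ L₀ = lclm(L_f,L_g) in ℚ(x)⟨Dx⟩.
L = -9 + 9·Dx - Dx^2 + Dx^3  (order 3).
h: a_k = 1, -3, -39/2, -1/2, 107/8, -1/40, -973/240, -1/1680, 8747/13440, -1/120960, …
ICs: h(0) = 1, h′(0) = -3, h′′(0) = -39.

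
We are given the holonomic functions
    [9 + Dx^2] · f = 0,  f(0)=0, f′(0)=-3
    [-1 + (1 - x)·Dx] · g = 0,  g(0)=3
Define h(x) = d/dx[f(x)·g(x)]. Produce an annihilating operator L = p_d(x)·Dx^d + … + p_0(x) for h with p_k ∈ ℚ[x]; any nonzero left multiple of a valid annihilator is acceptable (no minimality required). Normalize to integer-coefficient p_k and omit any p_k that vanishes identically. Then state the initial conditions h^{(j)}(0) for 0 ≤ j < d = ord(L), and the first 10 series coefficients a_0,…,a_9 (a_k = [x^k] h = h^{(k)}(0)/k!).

f: a_k = 0, -3, 0, 9/2, 0, -81/40, 0, 243/560, 0, -243/4480, …
g: a_k = 3, 3, 3, 3, 3, 3, 3, 3, 3, 3, …
f·g: L₀ = L_f ⊗_s L_g, ord ≤ 2·1.
Derive L from L₀ (diff closure).
L = (7 - 18·x + 9·x^2) + (-2 + 2·x)·Dx + (1 - 2·x + x^2)·Dx^2  (order 2).
h: a_k = -9, -18, 27/2, 18, -63/8, -189/20, -153/80, -153/70, -2511/640, -279/64, …
ICs: h(0) = -9, h′(0) = -18.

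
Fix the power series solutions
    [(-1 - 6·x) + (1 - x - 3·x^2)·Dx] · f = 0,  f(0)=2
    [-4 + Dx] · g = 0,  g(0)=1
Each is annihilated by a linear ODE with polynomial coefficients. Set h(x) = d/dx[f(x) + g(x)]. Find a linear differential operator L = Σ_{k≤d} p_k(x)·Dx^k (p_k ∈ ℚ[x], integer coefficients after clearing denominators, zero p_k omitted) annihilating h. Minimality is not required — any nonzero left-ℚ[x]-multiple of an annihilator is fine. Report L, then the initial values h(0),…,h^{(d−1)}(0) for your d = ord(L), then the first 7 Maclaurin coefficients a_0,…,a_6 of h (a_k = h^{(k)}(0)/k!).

L = (20 + 496·x + 552·x^2 + 2160·x^3 + 1296·x^4) + (-13 - 112·x - 298·x^2 - 516·x^3 + 360·x^4 + 432·x^5)·Dx + (2 - 3·x + 40·x^2 - 6·x^3 - 171·x^4 - 108·x^5)·Dx^2  (order 2).
h: a_k = 6, 32, 74, 584/3, 1328/3, 17972/15, 137734/45, …
ICs: h(0) = 6, h′(0) = 32.

f: a_k = 2, 2, 8, 14, 38, 80, 194, …
g: a_k = 1, 4, 8, 32/3, 32/3, 128/15, 256/45, …
h₀=f+g: left-lcm gives L₀, ord ≤ 2.
h₀' ⇒ L via d/dx closure of L₀.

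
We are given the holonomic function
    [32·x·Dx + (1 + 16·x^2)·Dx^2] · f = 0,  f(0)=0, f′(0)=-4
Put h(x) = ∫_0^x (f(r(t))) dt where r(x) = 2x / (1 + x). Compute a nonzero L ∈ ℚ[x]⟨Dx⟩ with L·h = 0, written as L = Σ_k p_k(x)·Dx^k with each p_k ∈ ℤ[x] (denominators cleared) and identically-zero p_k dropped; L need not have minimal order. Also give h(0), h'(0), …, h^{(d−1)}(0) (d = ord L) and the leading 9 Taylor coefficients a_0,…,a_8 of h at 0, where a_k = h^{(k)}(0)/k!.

L = (2 + 130·x)·Dx^2 + (1 + 2·x + 65·x^2)·Dx^3  (order 3).
h: a_k = 0, 0, -4, 8/3, 122/3, -504/5, -13844/15, 93208/21, 178361/7, …
ICs: h(0) = 0, h′(0) = 0, h′′(0) = -8.

f: a_k = 0, -4, 0, 64/3, 0, -1024/5, 0, 16384/7, 0, …
h₀=f(r): pull back L_f along r ⇒ L₀.
h=∫₀ˣh₀: take L = L₀·Dx.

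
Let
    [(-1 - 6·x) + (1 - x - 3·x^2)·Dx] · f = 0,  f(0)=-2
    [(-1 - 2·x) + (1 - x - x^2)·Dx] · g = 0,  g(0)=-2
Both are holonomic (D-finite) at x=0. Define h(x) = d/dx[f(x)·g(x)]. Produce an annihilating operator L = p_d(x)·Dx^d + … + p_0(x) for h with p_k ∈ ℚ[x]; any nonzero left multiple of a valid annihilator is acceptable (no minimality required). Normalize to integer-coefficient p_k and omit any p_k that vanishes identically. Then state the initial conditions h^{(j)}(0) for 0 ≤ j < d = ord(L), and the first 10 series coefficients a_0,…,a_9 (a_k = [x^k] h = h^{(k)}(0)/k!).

L = (7 + 6·x - 15·x^2 - 108·x^3 + 15·x^4 + 180·x^5 + 90·x^6) + (-1 - x + 15·x^2 - x^3 - 45·x^4 - 3·x^5 + 42·x^6 + 18·x^7)·Dx  (order 1).
h: a_k = 8, 56, 192, 672, 1960, 5688, 15456, 41504, 108288, 279520, …
ICs: h(0) = 8.

f: a_k = -2, -2, -8, -14, -38, -80, -194, -434, -1016, -2318, …
g: a_k = -2, -2, -4, -6, -10, -16, -26, -42, -68, -110, …
L₀ := L_f ⊗_s L_g (sym. prod.), ord ≤ 1.
h₀' ⇒ L via d/dx closure of L₀.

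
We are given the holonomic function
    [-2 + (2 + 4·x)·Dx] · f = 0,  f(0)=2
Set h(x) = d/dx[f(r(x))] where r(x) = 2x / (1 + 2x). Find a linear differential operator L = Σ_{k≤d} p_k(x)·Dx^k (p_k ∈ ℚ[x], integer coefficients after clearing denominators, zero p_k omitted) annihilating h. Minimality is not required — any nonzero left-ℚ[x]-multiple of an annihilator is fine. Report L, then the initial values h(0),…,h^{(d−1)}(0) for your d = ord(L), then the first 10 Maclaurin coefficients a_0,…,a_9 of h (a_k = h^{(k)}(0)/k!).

L = (-6 - 24·x) + (-1 - 8·x - 12·x^2)·Dx  (order 1).
h: a_k = 4, -24, 120, -592, 3000, -15696, 84336, -462240, 2570328, -14444560, …
ICs: h(0) = 4.

f: a_k = 2, 2, -1, 1, -5/4, 7/4, -21/8, 33/8, -429/64, 715/64, …
Change of var in L_f (x↦r) gives L₀.
h=h₀': d/dx-closure on L₀ ⇒ L.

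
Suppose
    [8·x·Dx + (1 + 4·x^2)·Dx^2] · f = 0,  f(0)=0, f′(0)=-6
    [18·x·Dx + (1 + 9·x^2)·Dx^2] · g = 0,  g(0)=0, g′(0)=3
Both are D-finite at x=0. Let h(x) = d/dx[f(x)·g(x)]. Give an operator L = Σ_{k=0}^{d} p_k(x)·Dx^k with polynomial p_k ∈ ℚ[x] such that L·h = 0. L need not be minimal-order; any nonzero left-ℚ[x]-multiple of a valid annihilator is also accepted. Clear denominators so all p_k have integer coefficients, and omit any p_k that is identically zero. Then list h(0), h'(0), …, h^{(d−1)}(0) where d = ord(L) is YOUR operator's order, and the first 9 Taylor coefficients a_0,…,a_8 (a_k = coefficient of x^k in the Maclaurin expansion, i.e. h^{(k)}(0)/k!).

f: a_k = 0, -6, 0, 8, 0, -96/5, 0, 384/7, 0, …
g: a_k = 0, 3, 0, -9, 0, 243/5, 0, -2187/7, 0, …
L₀ := L_f ⊗_s L_g (sym. prod.), ord ≤ 4.
Derive L from L₀ (diff closure).
L = (-864·x - 18720·x^3 - 82944·x^5 + 134784·x^7 + 1119744·x^9) + (-52 - 3036·x^2 - 33696·x^4 - 72576·x^6 + 471744·x^8 + 1679616·x^10)·Dx + (-104·x - 2072·x^3 - 11232·x^5 + 13968·x^7 + 269568·x^9 + 559872·x^11)·Dx^2 + (-1 - 26·x^2 - 205·x^4 + 7380·x^8 + 33696·x^10 + 46656·x^12)·Dx^3  (order 3).
h: a_k = 0, -36, 0, 312, 0, -12636/5, 0, 728208/35, 0, …
ICs: h(0) = 0, h′(0) = -36, h′′(0) = 0.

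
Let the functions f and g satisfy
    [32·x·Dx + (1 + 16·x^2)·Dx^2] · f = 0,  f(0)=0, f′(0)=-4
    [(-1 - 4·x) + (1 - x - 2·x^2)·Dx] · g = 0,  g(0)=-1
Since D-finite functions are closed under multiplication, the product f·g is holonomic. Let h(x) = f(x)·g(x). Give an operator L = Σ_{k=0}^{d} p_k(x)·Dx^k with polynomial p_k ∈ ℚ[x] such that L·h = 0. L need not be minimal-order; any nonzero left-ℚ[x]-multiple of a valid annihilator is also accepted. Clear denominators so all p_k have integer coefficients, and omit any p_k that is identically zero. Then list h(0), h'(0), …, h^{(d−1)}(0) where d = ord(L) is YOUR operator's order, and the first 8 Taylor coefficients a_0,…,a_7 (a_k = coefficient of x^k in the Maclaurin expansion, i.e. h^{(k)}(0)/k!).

f: a_k = 0, -4, 0, 64/3, 0, -1024/5, 0, 16384/7, …
g: a_k = -1, -1, -3, -5, -11, -21, -43, -85, …
h₀=f·g: eliminate ⇒ L₀, order ≤ 2·1.
L = (4 + 32·x + 192·x^2) + (2 - 24·x + 64·x^2 + 192·x^3)·Dx + (-1 + x - 14·x^2 + 16·x^3 + 32·x^4)·Dx^2  (order 2).
h: a_k = 0, 4, 4, -28/3, -4/3, 924/5, 2732/15, -187828/105, …
ICs: h(0) = 0, h′(0) = 4.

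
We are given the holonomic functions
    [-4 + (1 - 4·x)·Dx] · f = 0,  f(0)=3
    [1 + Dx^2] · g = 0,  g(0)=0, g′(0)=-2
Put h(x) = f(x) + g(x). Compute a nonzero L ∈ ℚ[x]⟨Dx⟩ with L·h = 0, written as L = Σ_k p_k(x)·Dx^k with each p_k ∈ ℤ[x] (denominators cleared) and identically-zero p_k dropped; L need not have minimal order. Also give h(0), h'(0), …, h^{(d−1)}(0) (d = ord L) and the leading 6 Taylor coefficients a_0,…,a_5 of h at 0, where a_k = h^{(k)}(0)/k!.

f: a_k = 3, 12, 48, 192, 768, 3072, …
g: a_k = 0, -2, 0, 1/3, 0, -1/60, …
h₀=f+g: left-lcm gives L₀, ord ≤ 3.
L = (388 - 32·x + 64·x^2) + (-33 + 140·x - 48·x^2 + 64·x^3)·Dx + (388 - 32·x + 64·x^2)·Dx^2 + (-33 + 140·x - 48·x^2 + 64·x^3)·Dx^3  (order 3).
h: a_k = 3, 10, 48, 577/3, 768, 184319/60, …
ICs: h(0) = 3, h′(0) = 10, h′′(0) = 96.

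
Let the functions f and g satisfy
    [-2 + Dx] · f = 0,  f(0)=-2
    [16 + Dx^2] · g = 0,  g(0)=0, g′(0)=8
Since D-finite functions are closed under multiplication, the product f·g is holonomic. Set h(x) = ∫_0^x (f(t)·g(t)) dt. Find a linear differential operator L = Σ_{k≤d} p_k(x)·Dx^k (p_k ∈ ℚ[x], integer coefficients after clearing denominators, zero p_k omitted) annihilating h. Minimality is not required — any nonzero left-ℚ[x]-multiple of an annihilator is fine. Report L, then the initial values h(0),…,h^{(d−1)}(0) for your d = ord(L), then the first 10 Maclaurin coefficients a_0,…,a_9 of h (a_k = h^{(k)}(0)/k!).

L = 20·Dx - 4·Dx^2 + Dx^3  (order 3).
h: a_k = 0, 0, -8, -32/3, 8/3, 64/5, 304/45, -704/315, -1112/315, -128/135, …
ICs: h(0) = 0, h′(0) = 0, h′′(0) = -16.

f: a_k = -2, -4, -4, -8/3, -4/3, -8/15, -8/45, -16/315, -4/315, -8/2835, …
g: a_k = 0, 8, 0, -64/3, 0, 256/15, 0, -2048/315, 0, 4096/2835, …
L₀ := L_f ⊗_s L_g (sym. prod.), ord ≤ 2.
h=∫₀ˣh₀: take L = L₀·Dx.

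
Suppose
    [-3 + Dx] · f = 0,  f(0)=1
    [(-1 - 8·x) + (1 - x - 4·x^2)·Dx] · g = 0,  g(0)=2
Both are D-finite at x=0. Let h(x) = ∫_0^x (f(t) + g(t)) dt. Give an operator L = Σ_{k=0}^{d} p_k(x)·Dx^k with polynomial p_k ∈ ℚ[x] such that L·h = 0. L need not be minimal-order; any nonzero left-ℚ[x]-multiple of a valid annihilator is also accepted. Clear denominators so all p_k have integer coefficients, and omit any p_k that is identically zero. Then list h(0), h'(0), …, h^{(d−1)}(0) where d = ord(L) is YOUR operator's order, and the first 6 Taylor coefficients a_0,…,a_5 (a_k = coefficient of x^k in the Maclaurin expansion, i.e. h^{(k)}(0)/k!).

L = (21 + 9·x + 396·x^2 + 288·x^3)·Dx + (-1 - 42·x - 159·x^2 + 72·x^3 + 144·x^4)·Dx^2 + (-2 + 13·x + 9·x^2 - 56·x^3 - 48·x^4)·Dx^3  (order 3).
h: a_k = 0, 3, 5/2, 29/6, 45/8, 491/40, …
ICs: h(0) = 0, h′(0) = 3, h′′(0) = 5.

f: a_k = 1, 3, 9/2, 9/2, 27/8, 81/40, …
g: a_k = 2, 2, 10, 18, 58, 130, …
Sum ⇒ L₀ = lclm(L_f,L_g) in ℚ(x)⟨Dx⟩.
h=∫₀ˣh₀: take L = L₀·Dx.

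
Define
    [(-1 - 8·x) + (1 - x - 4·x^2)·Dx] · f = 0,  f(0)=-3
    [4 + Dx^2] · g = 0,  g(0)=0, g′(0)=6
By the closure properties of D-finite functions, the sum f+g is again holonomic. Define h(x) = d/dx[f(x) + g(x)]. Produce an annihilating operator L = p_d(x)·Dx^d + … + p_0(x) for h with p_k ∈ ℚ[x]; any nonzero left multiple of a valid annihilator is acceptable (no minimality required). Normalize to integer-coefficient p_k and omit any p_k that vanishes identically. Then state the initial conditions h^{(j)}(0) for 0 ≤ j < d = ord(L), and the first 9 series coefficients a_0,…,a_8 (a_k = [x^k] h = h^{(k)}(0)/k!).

L = (1472 + 8672·x + 38224·x^2 + 28480·x^3 + 58880·x^4 + 9216·x^5 + 12288·x^6) + (-116 - 892·x + 504·x^2 + 2312·x^3 + 5920·x^4 + 10368·x^5 + 3584·x^6 + 4096·x^7)·Dx + (368 + 2168·x + 9556·x^2 + 7120·x^3 + 14720·x^4 + 2304·x^5 + 3072·x^6)·Dx^2 + (-29 - 223·x + 126·x^2 + 578·x^3 + 1480·x^4 + 2592·x^5 + 896·x^6 + 1024·x^7)·Dx^3  (order 3).
h: a_k = 3, -30, -93, -348, -971, -3258, -138923/15, -27960, -8303711/105, …
ICs: h(0) = 3, h′(0) = -30, h′′(0) = -186.

f: a_k = -3, -3, -15, -27, -87, -195, -543, -1323, -3495, …
g: a_k = 0, 6, 0, -4, 0, 4/5, 0, -8/105, 0, …
Sum ⇒ L₀ = lclm(L_f,L_g) in ℚ(x)⟨Dx⟩.
Derive L from L₀ (diff closure).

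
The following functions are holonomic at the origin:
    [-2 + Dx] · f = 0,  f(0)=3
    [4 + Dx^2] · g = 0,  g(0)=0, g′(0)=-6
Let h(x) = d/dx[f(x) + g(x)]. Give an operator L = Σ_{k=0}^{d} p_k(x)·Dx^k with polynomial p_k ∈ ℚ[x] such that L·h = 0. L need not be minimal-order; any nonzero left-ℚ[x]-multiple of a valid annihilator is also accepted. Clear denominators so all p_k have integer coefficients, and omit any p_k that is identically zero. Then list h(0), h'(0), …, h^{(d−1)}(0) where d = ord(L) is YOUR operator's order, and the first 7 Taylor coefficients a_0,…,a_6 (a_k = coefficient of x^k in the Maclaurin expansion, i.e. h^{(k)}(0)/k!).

f: a_k = 3, 6, 6, 4, 2, 4/5, 4/15, …
g: a_k = 0, -6, 0, 4, 0, -4/5, 0, …
Weyl lclm of L_f,L_g ⇒ L₀ (ord ≤ 3).
h=h₀': d/dx-closure on L₀ ⇒ L.
L = 8 - 4·Dx + 2·Dx^2 - Dx^3  (order 3).
h: a_k = 0, 12, 24, 8, 0, 8/5, 16/15, …
ICs: h(0) = 0, h′(0) = 12, h′′(0) = 48.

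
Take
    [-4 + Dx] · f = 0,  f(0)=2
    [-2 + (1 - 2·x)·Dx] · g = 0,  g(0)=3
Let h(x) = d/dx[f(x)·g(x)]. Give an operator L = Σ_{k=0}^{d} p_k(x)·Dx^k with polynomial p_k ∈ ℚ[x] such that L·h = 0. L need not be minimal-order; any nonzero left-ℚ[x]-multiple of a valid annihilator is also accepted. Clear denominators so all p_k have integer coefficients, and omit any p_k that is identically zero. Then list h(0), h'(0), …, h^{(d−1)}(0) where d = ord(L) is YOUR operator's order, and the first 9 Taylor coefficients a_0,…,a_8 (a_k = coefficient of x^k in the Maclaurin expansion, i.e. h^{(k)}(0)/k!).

L = (20 - 48·x + 32·x^2) + (-3 + 10·x - 8·x^2)·Dx  (order 1).
h: a_k = 36, 240, 912, 2688, 6976, 84736/5, 39680, 9531392/105, 21449728/105, …
ICs: h(0) = 36.

f: a_k = 2, 8, 16, 64/3, 64/3, 256/15, 512/45, 2048/315, 1024/315, …
g: a_k = 3, 6, 12, 24, 48, 96, 192, 384, 768, …
f·g: L₀ = L_f ⊗_s L_g, ord ≤ 1·1.
h=h₀': d/dx-closure on L₀ ⇒ L.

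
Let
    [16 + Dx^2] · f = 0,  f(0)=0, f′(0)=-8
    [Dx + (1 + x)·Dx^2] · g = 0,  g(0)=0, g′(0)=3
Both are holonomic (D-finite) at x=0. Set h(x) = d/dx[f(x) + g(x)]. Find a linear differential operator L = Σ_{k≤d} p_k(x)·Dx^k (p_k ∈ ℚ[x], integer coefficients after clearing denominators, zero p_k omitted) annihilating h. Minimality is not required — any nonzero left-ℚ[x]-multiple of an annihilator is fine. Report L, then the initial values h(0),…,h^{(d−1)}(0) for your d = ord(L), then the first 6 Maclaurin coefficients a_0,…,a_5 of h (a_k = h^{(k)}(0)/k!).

L = (176 + 256·x + 128·x^2) + (144 + 400·x + 384·x^2 + 128·x^3)·Dx + (11 + 16·x + 8·x^2)·Dx^2 + (9 + 25·x + 24·x^2 + 8·x^3)·Dx^3  (order 3).
h: a_k = -5, -3, 67, -3, -247/3, -3, …
ICs: h(0) = -5, h′(0) = -3, h′′(0) = 134.

f: a_k = 0, -8, 0, 64/3, 0, -256/15, …
g: a_k = 0, 3, -3/2, 1, -3/4, 3/5, …
L₀ := lclm(L_f,L_g); ord L₀ ≤ 2+2.
h₀' ⇒ L via d/dx closure of L₀.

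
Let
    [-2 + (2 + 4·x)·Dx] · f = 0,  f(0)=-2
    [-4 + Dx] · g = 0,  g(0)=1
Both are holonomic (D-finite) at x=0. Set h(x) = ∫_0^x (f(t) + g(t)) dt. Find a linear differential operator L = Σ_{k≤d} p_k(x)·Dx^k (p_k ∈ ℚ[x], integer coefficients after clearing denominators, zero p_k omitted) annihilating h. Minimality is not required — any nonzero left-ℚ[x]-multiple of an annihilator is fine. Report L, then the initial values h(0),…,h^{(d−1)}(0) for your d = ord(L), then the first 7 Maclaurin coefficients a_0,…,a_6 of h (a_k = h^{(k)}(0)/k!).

L = (20 + 32·x)·Dx + (-17 - 64·x - 64·x^2)·Dx^2 + (3 + 14·x + 16·x^2)·Dx^3  (order 3).
h: a_k = 0, -1, 1, 3, 29/12, 143/60, 407/360, …
ICs: h(0) = 0, h′(0) = -1, h′′(0) = 2.

f: a_k = -2, -2, 1, -1, 5/4, -7/4, 21/8, …
g: a_k = 1, 4, 8, 32/3, 32/3, 128/15, 256/45, …
Sum ⇒ L₀ = lclm(L_f,L_g) in ℚ(x)⟨Dx⟩.
∫: right-multiply L₀ by Dx.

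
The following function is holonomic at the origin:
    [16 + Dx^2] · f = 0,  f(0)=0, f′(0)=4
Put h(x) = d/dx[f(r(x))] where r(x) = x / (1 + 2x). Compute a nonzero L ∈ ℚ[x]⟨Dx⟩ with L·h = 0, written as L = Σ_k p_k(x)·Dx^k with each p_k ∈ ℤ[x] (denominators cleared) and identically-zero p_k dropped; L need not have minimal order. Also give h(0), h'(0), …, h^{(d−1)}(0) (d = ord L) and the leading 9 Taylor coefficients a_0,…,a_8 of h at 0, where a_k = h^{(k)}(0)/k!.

L = (40 + 96·x + 96·x^2) + (12 + 72·x + 144·x^2 + 96·x^3)·Dx + (1 + 8·x + 24·x^2 + 32·x^3 + 16·x^4)·Dx^2  (order 2).
h: a_k = 4, -16, 16, 128, -2752/3, 3840, -565504/45, 1552384/45, -25222144/315, …
ICs: h(0) = 4, h′(0) = -16.

f: a_k = 0, 4, 0, -32/3, 0, 128/15, 0, -1024/315, 0, …
h₀=f(r): pull back L_f along r ⇒ L₀.
Derive L from L₀ (diff closure).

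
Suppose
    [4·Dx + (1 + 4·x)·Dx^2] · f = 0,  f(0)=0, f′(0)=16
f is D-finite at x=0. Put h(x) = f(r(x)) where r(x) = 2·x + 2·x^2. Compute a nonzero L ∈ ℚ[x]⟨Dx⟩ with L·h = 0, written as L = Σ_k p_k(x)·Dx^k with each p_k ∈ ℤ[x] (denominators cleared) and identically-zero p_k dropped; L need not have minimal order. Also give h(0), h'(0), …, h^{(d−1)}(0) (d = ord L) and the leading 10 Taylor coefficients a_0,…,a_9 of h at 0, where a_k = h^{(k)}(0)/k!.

f: a_k = 0, 16, -32, 256/3, -256, 4096/5, -8192/3, 65536/7, -32768, 1048576/9, …
L₀ from L_f via x↦r, Dx↦r'^{-1}Dx.
L = (6 + 16·x + 16·x^2)·Dx + (1 + 10·x + 24·x^2 + 16·x^3)·Dx^2  (order 2).
h: a_k = 0, 32, -96, 1280/3, -2176, 59392/5, -67584, 2768896/7, -2363392, 129105920/9, …
ICs: h(0) = 0, h′(0) = 32.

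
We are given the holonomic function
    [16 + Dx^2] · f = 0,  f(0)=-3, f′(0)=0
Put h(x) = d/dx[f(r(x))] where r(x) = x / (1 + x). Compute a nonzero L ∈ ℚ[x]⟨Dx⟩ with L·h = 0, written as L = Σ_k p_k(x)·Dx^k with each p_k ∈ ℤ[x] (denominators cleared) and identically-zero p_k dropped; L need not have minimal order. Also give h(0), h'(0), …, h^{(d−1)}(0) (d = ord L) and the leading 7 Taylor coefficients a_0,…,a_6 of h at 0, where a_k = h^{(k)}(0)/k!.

f: a_k = -3, 0, 24, 0, -32, 0, 256/15, …
h₀=f(r): pull back L_f along r ⇒ L₀.
h=h₀': d/dx-closure on L₀ ⇒ L.
L = (22 + 12·x + 6·x^2) + (6 + 18·x + 18·x^2 + 6·x^3)·Dx + (1 + 4·x + 6·x^2 + 4·x^3 + x^4)·Dx^2  (order 2).
h: a_k = 0, 48, -144, 160, 160, -5488/5, 13776/5, …
ICs: h(0) = 0, h′(0) = 48.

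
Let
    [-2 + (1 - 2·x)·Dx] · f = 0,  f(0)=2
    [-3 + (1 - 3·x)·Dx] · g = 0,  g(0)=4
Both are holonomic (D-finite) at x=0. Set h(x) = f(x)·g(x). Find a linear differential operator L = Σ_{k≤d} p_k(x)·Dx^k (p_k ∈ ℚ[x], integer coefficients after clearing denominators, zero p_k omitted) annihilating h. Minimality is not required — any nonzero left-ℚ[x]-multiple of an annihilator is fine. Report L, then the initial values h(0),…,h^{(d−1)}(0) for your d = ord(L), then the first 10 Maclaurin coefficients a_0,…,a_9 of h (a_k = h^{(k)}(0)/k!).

f: a_k = 2, 4, 8, 16, 32, 64, 128, 256, 512, 1024, …
g: a_k = 4, 12, 36, 108, 324, 972, 2916, 8748, 26244, 78732, …
f·g: L₀ = L_f ⊗_s L_g, ord ≤ 1·1.
L = (-5 + 12·x) + (1 - 5·x + 6·x^2)·Dx  (order 1).
h: a_k = 8, 40, 152, 520, 1688, 5320, 16472, 50440, 153368, 464200, …
ICs: h(0) = 8.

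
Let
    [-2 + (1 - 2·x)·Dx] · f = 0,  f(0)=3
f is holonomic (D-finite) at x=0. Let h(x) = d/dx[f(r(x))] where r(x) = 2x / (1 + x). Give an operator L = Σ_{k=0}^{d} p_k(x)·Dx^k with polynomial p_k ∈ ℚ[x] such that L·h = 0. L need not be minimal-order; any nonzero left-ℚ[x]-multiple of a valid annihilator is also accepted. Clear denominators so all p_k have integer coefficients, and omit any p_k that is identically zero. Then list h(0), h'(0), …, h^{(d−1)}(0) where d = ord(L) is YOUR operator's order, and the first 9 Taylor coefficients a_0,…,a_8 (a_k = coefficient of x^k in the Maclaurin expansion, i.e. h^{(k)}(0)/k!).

L = 6 + (-1 + 3·x)·Dx  (order 1).
h: a_k = 12, 72, 324, 1296, 4860, 17496, 61236, 209952, 708588, …
ICs: h(0) = 12.

f: a_k = 3, 6, 12, 24, 48, 96, 192, 384, 768, …
Substitute x→r, Dx→(1/r')Dx; clear ⇒ L₀.
h₀' ⇒ L via d/dx closure of L₀.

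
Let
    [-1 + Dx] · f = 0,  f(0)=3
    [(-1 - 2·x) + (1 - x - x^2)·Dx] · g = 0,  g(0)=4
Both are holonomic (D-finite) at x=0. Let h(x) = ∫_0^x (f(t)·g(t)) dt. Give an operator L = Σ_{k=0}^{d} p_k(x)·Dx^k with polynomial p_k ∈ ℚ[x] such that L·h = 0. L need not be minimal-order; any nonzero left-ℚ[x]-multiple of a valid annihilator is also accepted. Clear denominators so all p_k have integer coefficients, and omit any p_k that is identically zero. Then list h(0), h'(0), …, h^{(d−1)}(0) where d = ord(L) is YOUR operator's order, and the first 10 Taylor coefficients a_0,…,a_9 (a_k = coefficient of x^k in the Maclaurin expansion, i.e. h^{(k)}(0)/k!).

f: a_k = 3, 3, 3/2, 1/2, 1/8, 1/40, 1/240, 1/1680, 1/13440, 1/120960, …
g: a_k = 4, 4, 8, 12, 20, 32, 52, 84, 136, 220, …
Sym-product of L_f,L_g gives L₀ (≤ ord 1).
h=∫h₀ ⇒ L = L₀·Dx.
L = (2 + x - x^2)·Dx + (-1 + x + x^2)·Dx^2  (order 2).
h: a_k = 0, 12, 12, 14, 17, 221/10, 893/30, 17347/420, 98221/1680, 2542969/30240, …
ICs: h(0) = 0, h′(0) = 12.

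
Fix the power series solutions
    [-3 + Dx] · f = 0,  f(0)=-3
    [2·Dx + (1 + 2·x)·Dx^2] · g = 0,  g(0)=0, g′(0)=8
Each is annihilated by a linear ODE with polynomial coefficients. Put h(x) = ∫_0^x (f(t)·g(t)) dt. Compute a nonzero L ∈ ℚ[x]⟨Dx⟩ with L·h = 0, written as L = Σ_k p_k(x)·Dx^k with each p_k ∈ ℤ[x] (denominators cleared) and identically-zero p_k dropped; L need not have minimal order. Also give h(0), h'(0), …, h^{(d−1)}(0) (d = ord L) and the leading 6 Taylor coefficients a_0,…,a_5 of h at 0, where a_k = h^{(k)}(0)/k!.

L = (3 + 18·x)·Dx + (-4 - 12·x)·Dx^2 + (1 + 2·x)·Dx^3  (order 3).
h: a_k = 0, 0, -12, -16, -17, -48/5, …
ICs: h(0) = 0, h′(0) = 0, h′′(0) = -24.

f: a_k = -3, -9, -27/2, -27/2, -81/8, -243/40, …
g: a_k = 0, 8, -8, 32/3, -16, 128/5, …
Sym-product of L_f,L_g gives L₀ (≤ ord 2).
Integrate: L := L₀·Dx.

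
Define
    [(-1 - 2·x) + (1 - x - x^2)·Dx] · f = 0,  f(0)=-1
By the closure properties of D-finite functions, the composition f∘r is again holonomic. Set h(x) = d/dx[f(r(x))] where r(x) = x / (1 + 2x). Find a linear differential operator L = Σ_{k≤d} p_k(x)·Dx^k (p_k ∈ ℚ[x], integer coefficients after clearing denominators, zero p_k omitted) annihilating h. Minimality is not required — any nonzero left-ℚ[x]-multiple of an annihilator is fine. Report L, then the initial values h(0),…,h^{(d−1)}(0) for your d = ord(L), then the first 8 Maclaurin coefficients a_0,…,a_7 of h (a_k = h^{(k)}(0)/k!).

L = (-6·x - 18·x^2 - 16·x^3) + (-1 - 9·x - 27·x^2 - 30·x^3 - 8·x^4)·Dx  (order 1).
h: a_k = -1, 0, 3, -12, 40, -126, 385, -1152, …
ICs: h(0) = -1.

f: a_k = -1, -1, -2, -3, -5, -8, -13, -21, …
f∘r: x↦r, Dx↦Dx/r' in L_f ⇒ L₀.
Derive L from L₀ (diff closure).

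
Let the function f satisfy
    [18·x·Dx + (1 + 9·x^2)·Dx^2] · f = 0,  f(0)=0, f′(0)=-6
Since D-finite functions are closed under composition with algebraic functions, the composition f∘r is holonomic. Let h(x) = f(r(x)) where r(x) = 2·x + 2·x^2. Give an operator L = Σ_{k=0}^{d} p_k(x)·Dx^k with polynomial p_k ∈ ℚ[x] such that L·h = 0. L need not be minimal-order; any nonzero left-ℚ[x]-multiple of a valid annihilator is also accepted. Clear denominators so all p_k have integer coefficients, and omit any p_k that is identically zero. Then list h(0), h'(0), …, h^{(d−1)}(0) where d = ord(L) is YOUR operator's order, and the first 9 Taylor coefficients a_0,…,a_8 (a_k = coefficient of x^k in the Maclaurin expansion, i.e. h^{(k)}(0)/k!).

f: a_k = 0, -6, 0, 18, 0, -486/5, 0, 4374/7, 0, …
Substitute x→r, Dx→(1/r')Dx; clear ⇒ L₀.
L = (-2 + 72·x + 288·x^2 + 432·x^3 + 216·x^4)·Dx + (1 + 2·x + 36·x^2 + 144·x^3 + 180·x^4 + 72·x^5)·Dx^2  (order 2).
h: a_k = 0, -12, -12, 144, 432, -13392/5, -15408, 342144/7, 528768, …
ICs: h(0) = 0, h′(0) = -12.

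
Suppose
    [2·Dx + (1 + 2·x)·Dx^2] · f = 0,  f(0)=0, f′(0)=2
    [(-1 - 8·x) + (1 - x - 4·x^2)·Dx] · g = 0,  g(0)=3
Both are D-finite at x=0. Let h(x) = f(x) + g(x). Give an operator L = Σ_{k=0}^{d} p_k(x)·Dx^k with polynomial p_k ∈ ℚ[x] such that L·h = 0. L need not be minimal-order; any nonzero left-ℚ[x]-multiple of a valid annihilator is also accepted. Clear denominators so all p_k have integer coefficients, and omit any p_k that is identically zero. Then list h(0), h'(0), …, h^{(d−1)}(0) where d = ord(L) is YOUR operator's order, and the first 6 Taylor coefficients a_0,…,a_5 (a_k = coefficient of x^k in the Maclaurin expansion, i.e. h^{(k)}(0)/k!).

L = (-94 - 644·x - 1664·x^2 - 1920·x^3 - 1536·x^4)·Dx + (-23 - 324·x - 1448·x^2 - 3072·x^3 - 3904·x^4 - 2560·x^5)·Dx^2 + (6 + 35·x + 53·x^2 - 98·x^3 - 528·x^4 - 864·x^5 - 512·x^6)·Dx^3  (order 3).
h: a_k = 3, 5, 13, 89/3, 83, 1007/5, …
ICs: h(0) = 3, h′(0) = 5, h′′(0) = 26.

f: a_k = 0, 2, -2, 8/3, -4, 32/5, …
g: a_k = 3, 3, 15, 27, 87, 195, …
Weyl lclm of L_f,L_g ⇒ L₀ (ord ≤ 3).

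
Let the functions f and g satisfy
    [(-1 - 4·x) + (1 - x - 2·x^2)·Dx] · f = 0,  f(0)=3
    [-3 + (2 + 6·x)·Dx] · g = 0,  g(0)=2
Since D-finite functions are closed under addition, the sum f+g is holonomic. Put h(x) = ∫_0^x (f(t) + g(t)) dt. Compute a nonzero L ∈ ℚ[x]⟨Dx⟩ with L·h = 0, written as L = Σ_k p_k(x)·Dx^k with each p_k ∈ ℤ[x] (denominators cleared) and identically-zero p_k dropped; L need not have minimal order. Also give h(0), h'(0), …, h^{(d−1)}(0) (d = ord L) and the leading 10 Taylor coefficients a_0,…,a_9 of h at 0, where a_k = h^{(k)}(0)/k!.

L = (-45 - 207·x - 306·x^2 - 360·x^3)·Dx + (33 + 174·x + 573·x^2 + 1044·x^3 + 900·x^4)·Dx^2 + (2 - 30·x - 138·x^2 + 38·x^3 + 504·x^4 + 360·x^5)·Dx^3  (order 3).
h: a_k = 0, 5, 3, 9/4, 147/32, 1707/320, 3255/256, 50739/3584, 333291/8192, 621147/16384, …
ICs: h(0) = 0, h′(0) = 5, h′′(0) = 6.

f: a_k = 3, 3, 9, 15, 33, 63, 129, 255, 513, 1023, …
g: a_k = 2, 3, -9/4, 27/8, -405/64, 1701/128, -15309/512, 72171/1024, -2814669/16384, 14073345/32768, …
Weyl lclm of L_f,L_g ⇒ L₀ (ord ≤ 2).
h=∫₀ˣh₀: take L = L₀·Dx.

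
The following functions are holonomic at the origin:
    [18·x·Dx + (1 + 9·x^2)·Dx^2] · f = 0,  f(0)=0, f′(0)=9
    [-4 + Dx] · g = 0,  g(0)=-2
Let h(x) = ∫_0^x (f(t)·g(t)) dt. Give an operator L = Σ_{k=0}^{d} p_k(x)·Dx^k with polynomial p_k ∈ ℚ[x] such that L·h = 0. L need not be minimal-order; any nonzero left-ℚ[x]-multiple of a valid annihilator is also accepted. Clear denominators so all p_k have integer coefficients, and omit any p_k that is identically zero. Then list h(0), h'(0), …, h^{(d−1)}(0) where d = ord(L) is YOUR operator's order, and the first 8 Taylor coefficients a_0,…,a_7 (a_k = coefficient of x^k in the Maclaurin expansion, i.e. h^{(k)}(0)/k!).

f: a_k = 0, 9, 0, -27, 0, 729/5, 0, -6561/7, …
g: a_k = -2, -8, -16, -64/3, -64/3, -256/15, -512/45, -2048/315, …
L₀ := L_f ⊗_s L_g (sym. prod.), ord ≤ 2.
∫: right-multiply L₀ by Dx.
L = (16 - 72·x + 144·x^2)·Dx + (-8 + 18·x - 72·x^2)·Dx^2 + (1 + 9·x^2)·Dx^3  (order 3).
h: a_k = 0, 0, -9, -24, -45/2, 24/5, -43/5, -744/7, …
ICs: h(0) = 0, h′(0) = 0, h′′(0) = -18.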